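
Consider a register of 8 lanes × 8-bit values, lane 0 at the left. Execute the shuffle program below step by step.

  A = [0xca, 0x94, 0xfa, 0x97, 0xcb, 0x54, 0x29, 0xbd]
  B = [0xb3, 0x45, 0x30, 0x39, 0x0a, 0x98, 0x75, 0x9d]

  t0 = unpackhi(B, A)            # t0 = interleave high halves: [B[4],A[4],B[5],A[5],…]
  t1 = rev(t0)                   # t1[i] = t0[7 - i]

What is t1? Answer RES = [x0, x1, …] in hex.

RES = [ 0xbd  0x9d  0x29  0x75  0x54  0x98  0xcb  0x0a ]

→ t0 |0a|cb|98|54|75|29|9d|bd|
→ t1 |bd|9d|29|75|54|98|cb|0a|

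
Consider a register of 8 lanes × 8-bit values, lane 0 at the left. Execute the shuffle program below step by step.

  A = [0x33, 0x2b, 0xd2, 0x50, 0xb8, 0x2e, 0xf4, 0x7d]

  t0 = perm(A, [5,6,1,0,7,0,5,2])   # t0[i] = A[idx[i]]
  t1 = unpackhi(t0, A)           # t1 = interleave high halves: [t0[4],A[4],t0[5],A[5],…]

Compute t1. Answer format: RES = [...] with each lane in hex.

→ t0 |2e|f4|2b|33|7d|33|2e|d2|
→ t1 |7d|b8|33|2e|2e|f4|d2|7d|

RES = [ 0x7d  0xb8  0x33  0x2e  0x2e  0xf4  0xd2  0x7d ]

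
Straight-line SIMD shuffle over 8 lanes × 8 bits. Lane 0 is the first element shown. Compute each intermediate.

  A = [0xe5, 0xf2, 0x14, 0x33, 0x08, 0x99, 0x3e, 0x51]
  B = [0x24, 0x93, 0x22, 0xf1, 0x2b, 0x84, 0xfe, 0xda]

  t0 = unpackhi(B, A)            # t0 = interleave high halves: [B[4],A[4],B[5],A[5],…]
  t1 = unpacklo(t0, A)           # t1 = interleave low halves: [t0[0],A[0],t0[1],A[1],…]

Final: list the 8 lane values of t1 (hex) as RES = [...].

→ t0 |2b|08|84|99|fe|3e|da|51|
→ t1 |2b|e5|08|f2|84|14|99|33|

RES = [0x2b, 0xe5, 0x08, 0xf2, 0x84, 0x14, 0x99, 0x33]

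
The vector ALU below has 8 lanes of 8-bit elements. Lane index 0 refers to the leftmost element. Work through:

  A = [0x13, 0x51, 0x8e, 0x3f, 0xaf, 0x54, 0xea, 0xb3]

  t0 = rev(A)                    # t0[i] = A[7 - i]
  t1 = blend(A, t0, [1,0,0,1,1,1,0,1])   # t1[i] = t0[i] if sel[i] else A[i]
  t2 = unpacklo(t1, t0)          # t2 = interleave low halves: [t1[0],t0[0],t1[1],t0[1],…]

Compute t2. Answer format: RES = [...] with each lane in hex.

RES = [ 0xb3  0xb3  0x51  0xea  0x8e  0x54  0xaf  0xaf ]

→ t0 |b3|ea|54|af|3f|8e|51|13|
→ t1 |b3|51|8e|af|3f|8e|ea|13|
→ t2 |b3|b3|51|ea|8e|54|af|af|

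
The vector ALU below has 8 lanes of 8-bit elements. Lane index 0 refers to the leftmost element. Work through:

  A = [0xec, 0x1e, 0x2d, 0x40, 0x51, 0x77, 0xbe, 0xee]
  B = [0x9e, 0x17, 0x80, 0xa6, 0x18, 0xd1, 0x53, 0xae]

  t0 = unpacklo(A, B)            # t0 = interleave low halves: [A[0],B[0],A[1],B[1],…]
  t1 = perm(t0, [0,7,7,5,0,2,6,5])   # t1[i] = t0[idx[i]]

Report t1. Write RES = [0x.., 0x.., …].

RES = [0xec, 0xa6, 0xa6, 0x80, 0xec, 0x1e, 0x40, 0x80]

t0 = [0xec, 0x9e, 0x1e, 0x17, 0x2d, 0x80, 0x40, 0xa6]
t1 = [0xec, 0xa6, 0xa6, 0x80, 0xec, 0x1e, 0x40, 0x80]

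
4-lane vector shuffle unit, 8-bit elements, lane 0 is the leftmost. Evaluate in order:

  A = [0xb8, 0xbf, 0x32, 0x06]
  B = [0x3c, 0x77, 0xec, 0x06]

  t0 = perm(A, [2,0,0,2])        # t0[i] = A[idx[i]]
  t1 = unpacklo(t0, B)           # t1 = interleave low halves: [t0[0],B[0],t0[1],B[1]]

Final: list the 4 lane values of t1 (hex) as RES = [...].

t0 = [0x32, 0xb8, 0xb8, 0x32]
t1 = [0x32, 0x3c, 0xb8, 0x77]

RES = [ 0x32  0x3c  0xb8  0x77 ]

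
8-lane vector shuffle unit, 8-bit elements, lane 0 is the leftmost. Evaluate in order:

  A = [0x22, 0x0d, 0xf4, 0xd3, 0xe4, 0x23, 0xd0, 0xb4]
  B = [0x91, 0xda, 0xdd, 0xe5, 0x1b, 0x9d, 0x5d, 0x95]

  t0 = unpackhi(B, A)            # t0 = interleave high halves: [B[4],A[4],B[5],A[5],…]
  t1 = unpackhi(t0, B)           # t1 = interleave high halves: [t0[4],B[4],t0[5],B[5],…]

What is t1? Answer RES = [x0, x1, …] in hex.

t0 = [0x1b, 0xe4, 0x9d, 0x23, 0x5d, 0xd0, 0x95, 0xb4]
t1 = [0x5d, 0x1b, 0xd0, 0x9d, 0x95, 0x5d, 0xb4, 0x95]

RES = [ 0x5d  0x1b  0xd0  0x9d  0x95  0x5d  0xb4  0x95 ]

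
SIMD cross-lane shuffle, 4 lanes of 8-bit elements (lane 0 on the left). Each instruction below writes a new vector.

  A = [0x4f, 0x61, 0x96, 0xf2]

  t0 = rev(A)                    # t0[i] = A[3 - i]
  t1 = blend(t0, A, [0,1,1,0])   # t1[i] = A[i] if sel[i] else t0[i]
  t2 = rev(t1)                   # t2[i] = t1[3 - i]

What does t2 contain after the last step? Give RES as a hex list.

RES = [ 0x4f  0x96  0x61  0xf2 ]

  t0: f2 96 61 4f
  t1: f2 61 96 4f
  t2: 4f 96 61 f2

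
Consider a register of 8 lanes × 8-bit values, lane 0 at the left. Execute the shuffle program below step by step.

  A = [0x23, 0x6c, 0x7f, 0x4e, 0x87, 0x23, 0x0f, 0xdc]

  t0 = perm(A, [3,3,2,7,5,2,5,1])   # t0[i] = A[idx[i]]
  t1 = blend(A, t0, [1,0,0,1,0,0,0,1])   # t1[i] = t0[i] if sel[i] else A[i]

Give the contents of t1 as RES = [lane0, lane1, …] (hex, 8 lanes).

RES = [ 0x4e  0x6c  0x7f  0xdc  0x87  0x23  0x0f  0x6c ]

  t0: 4e 4e 7f dc 23 7f 23 6c
  t1: 4e 6c 7f dc 87 23 0f 6c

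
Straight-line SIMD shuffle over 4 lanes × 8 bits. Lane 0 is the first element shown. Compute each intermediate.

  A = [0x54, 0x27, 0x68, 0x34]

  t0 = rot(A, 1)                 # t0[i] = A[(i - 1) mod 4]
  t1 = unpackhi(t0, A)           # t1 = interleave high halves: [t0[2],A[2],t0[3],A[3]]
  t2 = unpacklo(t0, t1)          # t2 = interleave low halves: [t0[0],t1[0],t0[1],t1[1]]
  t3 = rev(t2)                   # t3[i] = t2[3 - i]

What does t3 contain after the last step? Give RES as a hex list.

→ t0 |34|54|27|68|
→ t1 |27|68|68|34|
→ t2 |34|27|54|68|
→ t3 |68|54|27|34|

RES = [0x68, 0x54, 0x27, 0x34]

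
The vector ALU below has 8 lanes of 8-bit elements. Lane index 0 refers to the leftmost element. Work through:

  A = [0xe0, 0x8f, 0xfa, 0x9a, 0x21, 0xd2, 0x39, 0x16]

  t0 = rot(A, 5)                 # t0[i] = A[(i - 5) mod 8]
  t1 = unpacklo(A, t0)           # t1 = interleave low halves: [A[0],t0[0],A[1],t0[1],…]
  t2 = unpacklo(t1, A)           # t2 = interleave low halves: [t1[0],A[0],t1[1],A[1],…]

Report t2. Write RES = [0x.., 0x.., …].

RES = [0xe0, 0xe0, 0x9a, 0x8f, 0x8f, 0xfa, 0x21, 0x9a]

→ t0 |9a|21|d2|39|16|e0|8f|fa|
→ t1 |e0|9a|8f|21|fa|d2|9a|39|
→ t2 |e0|e0|9a|8f|8f|fa|21|9a|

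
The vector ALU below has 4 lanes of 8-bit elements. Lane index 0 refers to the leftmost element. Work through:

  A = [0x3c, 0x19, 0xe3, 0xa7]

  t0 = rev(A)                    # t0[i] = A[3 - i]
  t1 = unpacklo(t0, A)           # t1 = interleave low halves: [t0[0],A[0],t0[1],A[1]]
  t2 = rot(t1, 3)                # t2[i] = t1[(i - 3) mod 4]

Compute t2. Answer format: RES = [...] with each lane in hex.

  t0: a7 e3 19 3c
  t1: a7 3c e3 19
  t2: 3c e3 19 a7

RES = [ 0x3c  0xe3  0x19  0xa7 ]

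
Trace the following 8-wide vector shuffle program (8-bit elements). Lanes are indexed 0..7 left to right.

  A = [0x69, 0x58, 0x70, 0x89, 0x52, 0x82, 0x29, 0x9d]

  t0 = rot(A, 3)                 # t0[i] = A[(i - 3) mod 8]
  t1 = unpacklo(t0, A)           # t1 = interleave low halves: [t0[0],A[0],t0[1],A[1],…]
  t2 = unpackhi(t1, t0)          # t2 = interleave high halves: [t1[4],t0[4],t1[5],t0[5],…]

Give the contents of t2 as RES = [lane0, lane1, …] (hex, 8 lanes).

RES = [0x9d, 0x58, 0x70, 0x70, 0x69, 0x89, 0x89, 0x52]

t0 = [0x82, 0x29, 0x9d, 0x69, 0x58, 0x70, 0x89, 0x52]
t1 = [0x82, 0x69, 0x29, 0x58, 0x9d, 0x70, 0x69, 0x89]
t2 = [0x9d, 0x58, 0x70, 0x70, 0x69, 0x89, 0x89, 0x52]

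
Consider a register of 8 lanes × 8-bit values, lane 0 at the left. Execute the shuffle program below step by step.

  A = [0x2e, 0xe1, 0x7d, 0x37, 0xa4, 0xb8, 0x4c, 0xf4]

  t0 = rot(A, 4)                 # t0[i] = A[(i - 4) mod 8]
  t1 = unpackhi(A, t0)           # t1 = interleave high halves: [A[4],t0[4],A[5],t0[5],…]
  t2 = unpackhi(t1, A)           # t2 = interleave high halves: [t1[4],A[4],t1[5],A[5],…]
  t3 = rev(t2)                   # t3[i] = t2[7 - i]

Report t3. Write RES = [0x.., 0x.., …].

t0 = [0xa4, 0xb8, 0x4c, 0xf4, 0x2e, 0xe1, 0x7d, 0x37]
t1 = [0xa4, 0x2e, 0xb8, 0xe1, 0x4c, 0x7d, 0xf4, 0x37]
t2 = [0x4c, 0xa4, 0x7d, 0xb8, 0xf4, 0x4c, 0x37, 0xf4]
t3 = [0xf4, 0x37, 0x4c, 0xf4, 0xb8, 0x7d, 0xa4, 0x4c]

RES = [0xf4, 0x37, 0x4c, 0xf4, 0xb8, 0x7d, 0xa4, 0x4c]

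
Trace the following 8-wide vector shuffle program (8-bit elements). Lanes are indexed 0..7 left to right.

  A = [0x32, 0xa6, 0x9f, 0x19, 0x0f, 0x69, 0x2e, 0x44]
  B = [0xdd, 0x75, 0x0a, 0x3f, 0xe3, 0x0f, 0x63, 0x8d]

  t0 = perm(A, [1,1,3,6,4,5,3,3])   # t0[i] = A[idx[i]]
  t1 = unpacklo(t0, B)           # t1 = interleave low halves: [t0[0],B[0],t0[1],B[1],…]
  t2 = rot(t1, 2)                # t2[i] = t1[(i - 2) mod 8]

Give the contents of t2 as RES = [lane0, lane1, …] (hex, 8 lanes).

  t0: a6 a6 19 2e 0f 69 19 19
  t1: a6 dd a6 75 19 0a 2e 3f
  t2: 2e 3f a6 dd a6 75 19 0a

RES = [0x2e, 0x3f, 0xa6, 0xdd, 0xa6, 0x75, 0x19, 0x0a]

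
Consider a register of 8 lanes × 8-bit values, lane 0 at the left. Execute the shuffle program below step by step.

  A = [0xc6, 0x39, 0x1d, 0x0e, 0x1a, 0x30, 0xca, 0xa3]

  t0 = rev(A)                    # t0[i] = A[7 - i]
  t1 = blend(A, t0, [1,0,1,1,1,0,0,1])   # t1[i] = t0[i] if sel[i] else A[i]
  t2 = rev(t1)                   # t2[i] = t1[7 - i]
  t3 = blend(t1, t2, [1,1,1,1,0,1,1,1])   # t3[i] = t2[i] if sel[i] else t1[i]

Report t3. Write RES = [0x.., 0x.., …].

  t0: a3 ca 30 1a 0e 1d 39 c6
  t1: a3 39 30 1a 0e 30 ca c6
  t2: c6 ca 30 0e 1a 30 39 a3
  t3: c6 ca 30 0e 0e 30 39 a3

RES = [0xc6, 0xca, 0x30, 0x0e, 0x0e, 0x30, 0x39, 0xa3]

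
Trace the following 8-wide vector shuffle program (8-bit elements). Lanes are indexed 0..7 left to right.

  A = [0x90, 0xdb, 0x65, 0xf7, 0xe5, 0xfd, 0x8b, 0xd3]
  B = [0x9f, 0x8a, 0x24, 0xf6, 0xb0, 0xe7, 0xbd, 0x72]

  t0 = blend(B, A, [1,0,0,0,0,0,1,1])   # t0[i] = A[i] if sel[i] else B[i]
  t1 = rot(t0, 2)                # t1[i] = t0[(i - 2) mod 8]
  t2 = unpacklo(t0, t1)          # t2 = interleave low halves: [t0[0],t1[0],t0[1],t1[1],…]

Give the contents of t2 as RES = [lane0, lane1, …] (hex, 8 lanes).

RES = [0x90, 0x8b, 0x8a, 0xd3, 0x24, 0x90, 0xf6, 0x8a]

  t0: 90 8a 24 f6 b0 e7 8b d3
  t1: 8b d3 90 8a 24 f6 b0 e7
  t2: 90 8b 8a d3 24 90 f6 8a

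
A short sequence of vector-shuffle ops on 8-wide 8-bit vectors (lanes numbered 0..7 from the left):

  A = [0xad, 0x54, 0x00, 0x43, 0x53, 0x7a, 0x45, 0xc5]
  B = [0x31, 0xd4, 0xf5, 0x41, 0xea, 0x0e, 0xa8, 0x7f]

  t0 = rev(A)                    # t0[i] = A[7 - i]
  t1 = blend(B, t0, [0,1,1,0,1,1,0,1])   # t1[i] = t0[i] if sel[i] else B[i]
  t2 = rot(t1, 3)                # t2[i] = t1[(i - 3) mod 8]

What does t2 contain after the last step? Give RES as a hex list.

t0 = [0xc5, 0x45, 0x7a, 0x53, 0x43, 0x00, 0x54, 0xad]
t1 = [0x31, 0x45, 0x7a, 0x41, 0x43, 0x00, 0xa8, 0xad]
t2 = [0x00, 0xa8, 0xad, 0x31, 0x45, 0x7a, 0x41, 0x43]

RES = [0x00, 0xa8, 0xad, 0x31, 0x45, 0x7a, 0x41, 0x43]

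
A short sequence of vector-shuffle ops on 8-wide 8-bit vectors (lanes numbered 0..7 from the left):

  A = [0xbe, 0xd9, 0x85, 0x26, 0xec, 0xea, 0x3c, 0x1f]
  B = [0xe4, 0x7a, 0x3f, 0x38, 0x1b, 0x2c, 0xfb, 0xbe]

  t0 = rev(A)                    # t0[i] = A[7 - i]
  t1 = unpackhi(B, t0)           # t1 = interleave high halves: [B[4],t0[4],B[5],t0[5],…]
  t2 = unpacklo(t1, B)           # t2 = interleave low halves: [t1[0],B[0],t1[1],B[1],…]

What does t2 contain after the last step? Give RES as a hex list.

t0 = [0x1f, 0x3c, 0xea, 0xec, 0x26, 0x85, 0xd9, 0xbe]
t1 = [0x1b, 0x26, 0x2c, 0x85, 0xfb, 0xd9, 0xbe, 0xbe]
t2 = [0x1b, 0xe4, 0x26, 0x7a, 0x2c, 0x3f, 0x85, 0x38]

RES = [ 0x1b  0xe4  0x26  0x7a  0x2c  0x3f  0x85  0x38 ]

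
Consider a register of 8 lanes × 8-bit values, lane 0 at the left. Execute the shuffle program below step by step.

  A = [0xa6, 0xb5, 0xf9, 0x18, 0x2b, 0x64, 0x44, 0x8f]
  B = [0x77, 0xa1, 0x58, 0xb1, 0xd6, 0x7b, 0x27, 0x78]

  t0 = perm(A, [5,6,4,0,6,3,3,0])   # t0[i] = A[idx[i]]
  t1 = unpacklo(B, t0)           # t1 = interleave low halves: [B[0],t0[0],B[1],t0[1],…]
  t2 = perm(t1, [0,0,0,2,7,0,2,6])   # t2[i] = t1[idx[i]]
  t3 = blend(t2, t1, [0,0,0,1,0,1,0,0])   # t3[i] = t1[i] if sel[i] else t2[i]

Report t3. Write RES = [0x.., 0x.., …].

  t0: 64 44 2b a6 44 18 18 a6
  t1: 77 64 a1 44 58 2b b1 a6
  t2: 77 77 77 a1 a6 77 a1 b1
  t3: 77 77 77 44 a6 2b a1 b1

RES = [0x77, 0x77, 0x77, 0x44, 0xa6, 0x2b, 0xa1, 0xb1]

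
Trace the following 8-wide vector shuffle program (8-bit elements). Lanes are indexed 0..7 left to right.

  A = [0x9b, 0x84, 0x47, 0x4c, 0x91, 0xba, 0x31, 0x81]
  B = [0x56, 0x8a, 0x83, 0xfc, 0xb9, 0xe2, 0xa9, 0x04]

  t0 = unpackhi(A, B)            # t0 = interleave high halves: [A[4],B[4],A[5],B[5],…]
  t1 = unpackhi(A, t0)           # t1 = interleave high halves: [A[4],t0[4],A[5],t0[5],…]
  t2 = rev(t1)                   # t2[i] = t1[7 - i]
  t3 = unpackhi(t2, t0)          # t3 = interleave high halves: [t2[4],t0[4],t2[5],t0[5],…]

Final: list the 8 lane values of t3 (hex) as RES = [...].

→ t0 |91|b9|ba|e2|31|a9|81|04|
→ t1 |91|31|ba|a9|31|81|81|04|
→ t2 |04|81|81|31|a9|ba|31|91|
→ t3 |a9|31|ba|a9|31|81|91|04|

RES = [0xa9, 0x31, 0xba, 0xa9, 0x31, 0x81, 0x91, 0x04]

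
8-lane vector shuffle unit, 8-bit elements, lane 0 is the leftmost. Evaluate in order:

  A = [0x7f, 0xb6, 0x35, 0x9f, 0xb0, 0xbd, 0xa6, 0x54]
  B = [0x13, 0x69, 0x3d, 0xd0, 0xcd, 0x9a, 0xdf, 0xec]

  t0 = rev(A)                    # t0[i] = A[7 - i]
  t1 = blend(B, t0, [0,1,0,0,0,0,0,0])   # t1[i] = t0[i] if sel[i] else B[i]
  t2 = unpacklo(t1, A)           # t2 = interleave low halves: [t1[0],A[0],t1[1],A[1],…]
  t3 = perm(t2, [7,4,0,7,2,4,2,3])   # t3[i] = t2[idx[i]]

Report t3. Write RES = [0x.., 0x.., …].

RES = [0x9f, 0x3d, 0x13, 0x9f, 0xa6, 0x3d, 0xa6, 0xb6]

t0 = [0x54, 0xa6, 0xbd, 0xb0, 0x9f, 0x35, 0xb6, 0x7f]
t1 = [0x13, 0xa6, 0x3d, 0xd0, 0xcd, 0x9a, 0xdf, 0xec]
t2 = [0x13, 0x7f, 0xa6, 0xb6, 0x3d, 0x35, 0xd0, 0x9f]
t3 = [0x9f, 0x3d, 0x13, 0x9f, 0xa6, 0x3d, 0xa6, 0xb6]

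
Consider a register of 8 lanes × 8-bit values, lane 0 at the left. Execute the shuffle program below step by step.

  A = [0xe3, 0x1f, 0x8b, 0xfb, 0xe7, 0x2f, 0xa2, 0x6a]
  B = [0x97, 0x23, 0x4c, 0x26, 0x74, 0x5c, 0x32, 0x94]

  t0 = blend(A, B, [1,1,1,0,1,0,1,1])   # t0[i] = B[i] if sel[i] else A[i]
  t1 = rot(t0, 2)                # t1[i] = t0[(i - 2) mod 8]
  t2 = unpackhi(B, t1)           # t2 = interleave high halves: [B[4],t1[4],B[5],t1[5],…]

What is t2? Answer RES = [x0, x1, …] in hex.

RES = [0x74, 0x4c, 0x5c, 0xfb, 0x32, 0x74, 0x94, 0x2f]

→ t0 |97|23|4c|fb|74|2f|32|94|
→ t1 |32|94|97|23|4c|fb|74|2f|
→ t2 |74|4c|5c|fb|32|74|94|2f|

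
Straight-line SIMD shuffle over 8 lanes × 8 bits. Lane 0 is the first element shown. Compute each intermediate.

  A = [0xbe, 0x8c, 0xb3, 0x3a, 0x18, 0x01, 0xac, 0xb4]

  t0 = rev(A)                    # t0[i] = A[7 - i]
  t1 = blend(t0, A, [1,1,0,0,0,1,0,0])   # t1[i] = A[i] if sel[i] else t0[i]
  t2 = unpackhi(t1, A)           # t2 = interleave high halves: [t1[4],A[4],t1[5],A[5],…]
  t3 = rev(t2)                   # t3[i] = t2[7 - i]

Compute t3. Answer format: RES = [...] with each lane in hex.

RES = [ 0xb4  0xbe  0xac  0x8c  0x01  0x01  0x18  0x3a ]

→ t0 |b4|ac|01|18|3a|b3|8c|be|
→ t1 |be|8c|01|18|3a|01|8c|be|
→ t2 |3a|18|01|01|8c|ac|be|b4|
→ t3 |b4|be|ac|8c|01|01|18|3a|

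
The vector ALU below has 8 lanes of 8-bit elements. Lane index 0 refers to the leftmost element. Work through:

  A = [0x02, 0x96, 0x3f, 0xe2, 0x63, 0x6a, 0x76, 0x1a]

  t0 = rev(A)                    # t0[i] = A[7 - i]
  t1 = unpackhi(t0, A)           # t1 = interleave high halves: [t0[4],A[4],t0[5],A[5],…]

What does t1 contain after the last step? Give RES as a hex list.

RES = [ 0xe2  0x63  0x3f  0x6a  0x96  0x76  0x02  0x1a ]

→ t0 |1a|76|6a|63|e2|3f|96|02|
→ t1 |e2|63|3f|6a|96|76|02|1a|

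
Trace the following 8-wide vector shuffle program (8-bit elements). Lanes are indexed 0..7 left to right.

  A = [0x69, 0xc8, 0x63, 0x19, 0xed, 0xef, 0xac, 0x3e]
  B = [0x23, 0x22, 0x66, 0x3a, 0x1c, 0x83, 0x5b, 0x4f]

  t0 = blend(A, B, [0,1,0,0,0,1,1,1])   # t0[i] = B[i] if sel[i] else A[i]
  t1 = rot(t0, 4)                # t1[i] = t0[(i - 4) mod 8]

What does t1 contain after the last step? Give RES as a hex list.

t0 = [0x69, 0x22, 0x63, 0x19, 0xed, 0x83, 0x5b, 0x4f]
t1 = [0xed, 0x83, 0x5b, 0x4f, 0x69, 0x22, 0x63, 0x19]

RES = [ 0xed  0x83  0x5b  0x4f  0x69  0x22  0x63  0x19 ]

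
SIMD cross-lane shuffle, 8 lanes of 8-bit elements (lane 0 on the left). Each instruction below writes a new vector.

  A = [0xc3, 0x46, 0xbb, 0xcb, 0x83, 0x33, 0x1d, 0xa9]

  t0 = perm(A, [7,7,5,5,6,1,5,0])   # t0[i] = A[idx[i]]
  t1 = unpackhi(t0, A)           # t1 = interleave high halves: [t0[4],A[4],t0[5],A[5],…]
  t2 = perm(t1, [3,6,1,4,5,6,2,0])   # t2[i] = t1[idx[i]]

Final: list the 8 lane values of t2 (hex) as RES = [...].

  t0: a9 a9 33 33 1d 46 33 c3
  t1: 1d 83 46 33 33 1d c3 a9
  t2: 33 c3 83 33 1d c3 46 1d

RES = [0x33, 0xc3, 0x83, 0x33, 0x1d, 0xc3, 0x46, 0x1d]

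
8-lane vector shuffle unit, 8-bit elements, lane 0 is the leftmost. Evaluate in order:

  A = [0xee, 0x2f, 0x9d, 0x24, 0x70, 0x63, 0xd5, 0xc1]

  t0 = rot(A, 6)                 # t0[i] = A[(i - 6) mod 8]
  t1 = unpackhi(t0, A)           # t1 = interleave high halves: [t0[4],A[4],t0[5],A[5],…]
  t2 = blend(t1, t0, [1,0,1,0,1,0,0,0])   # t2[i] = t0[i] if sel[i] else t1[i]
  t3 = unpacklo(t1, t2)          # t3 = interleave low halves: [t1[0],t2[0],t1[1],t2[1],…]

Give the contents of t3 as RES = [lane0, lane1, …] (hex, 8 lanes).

RES = [0xd5, 0x9d, 0x70, 0x70, 0xc1, 0x70, 0x63, 0x63]

  t0: 9d 24 70 63 d5 c1 ee 2f
  t1: d5 70 c1 63 ee d5 2f c1
  t2: 9d 70 70 63 d5 d5 2f c1
  t3: d5 9d 70 70 c1 70 63 63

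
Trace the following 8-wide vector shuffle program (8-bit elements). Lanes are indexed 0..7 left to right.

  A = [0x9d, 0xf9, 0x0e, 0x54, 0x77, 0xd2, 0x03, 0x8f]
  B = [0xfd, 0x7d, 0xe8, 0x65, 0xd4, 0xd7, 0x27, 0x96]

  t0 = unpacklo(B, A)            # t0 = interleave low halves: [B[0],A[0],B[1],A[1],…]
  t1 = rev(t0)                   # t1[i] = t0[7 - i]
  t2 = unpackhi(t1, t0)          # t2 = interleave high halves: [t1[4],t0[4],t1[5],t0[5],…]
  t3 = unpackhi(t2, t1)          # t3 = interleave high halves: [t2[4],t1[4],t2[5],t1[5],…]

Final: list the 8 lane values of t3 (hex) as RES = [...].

RES = [0x9d, 0xf9, 0x65, 0x7d, 0xfd, 0x9d, 0x54, 0xfd]

  t0: fd 9d 7d f9 e8 0e 65 54
  t1: 54 65 0e e8 f9 7d 9d fd
  t2: f9 e8 7d 0e 9d 65 fd 54
  t3: 9d f9 65 7d fd 9d 54 fd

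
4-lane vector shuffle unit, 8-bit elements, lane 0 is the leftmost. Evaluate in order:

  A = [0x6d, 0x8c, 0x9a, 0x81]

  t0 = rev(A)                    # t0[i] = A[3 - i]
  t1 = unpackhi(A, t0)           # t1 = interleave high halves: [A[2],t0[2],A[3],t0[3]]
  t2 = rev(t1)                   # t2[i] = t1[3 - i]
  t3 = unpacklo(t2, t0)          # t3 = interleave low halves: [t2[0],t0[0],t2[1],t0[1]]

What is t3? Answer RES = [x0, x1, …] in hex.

RES = [ 0x6d  0x81  0x81  0x9a ]

→ t0 |81|9a|8c|6d|
→ t1 |9a|8c|81|6d|
→ t2 |6d|81|8c|9a|
→ t3 |6d|81|81|9a|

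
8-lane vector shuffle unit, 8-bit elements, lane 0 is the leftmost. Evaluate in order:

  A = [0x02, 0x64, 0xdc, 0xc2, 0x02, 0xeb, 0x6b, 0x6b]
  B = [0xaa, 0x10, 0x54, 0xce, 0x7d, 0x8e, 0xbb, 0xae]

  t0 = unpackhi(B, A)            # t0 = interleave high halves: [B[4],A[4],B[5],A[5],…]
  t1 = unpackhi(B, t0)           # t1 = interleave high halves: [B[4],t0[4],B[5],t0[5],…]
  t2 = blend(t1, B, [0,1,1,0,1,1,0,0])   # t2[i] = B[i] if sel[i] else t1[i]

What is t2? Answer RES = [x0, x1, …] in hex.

  t0: 7d 02 8e eb bb 6b ae 6b
  t1: 7d bb 8e 6b bb ae ae 6b
  t2: 7d 10 54 6b 7d 8e ae 6b

RES = [0x7d, 0x10, 0x54, 0x6b, 0x7d, 0x8e, 0xae, 0x6b]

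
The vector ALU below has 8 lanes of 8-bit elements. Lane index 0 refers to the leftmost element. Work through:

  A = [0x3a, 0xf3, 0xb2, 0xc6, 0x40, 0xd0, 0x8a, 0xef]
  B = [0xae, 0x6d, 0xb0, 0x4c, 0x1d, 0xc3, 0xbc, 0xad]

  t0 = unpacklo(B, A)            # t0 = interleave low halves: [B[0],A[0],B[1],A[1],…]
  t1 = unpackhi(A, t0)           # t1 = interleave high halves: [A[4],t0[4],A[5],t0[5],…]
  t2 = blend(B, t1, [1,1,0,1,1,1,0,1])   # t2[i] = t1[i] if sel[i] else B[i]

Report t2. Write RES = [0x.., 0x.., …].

RES = [ 0x40  0xb0  0xb0  0xb2  0x8a  0x4c  0xbc  0xc6 ]

→ t0 |ae|3a|6d|f3|b0|b2|4c|c6|
→ t1 |40|b0|d0|b2|8a|4c|ef|c6|
→ t2 |40|b0|b0|b2|8a|4c|bc|c6|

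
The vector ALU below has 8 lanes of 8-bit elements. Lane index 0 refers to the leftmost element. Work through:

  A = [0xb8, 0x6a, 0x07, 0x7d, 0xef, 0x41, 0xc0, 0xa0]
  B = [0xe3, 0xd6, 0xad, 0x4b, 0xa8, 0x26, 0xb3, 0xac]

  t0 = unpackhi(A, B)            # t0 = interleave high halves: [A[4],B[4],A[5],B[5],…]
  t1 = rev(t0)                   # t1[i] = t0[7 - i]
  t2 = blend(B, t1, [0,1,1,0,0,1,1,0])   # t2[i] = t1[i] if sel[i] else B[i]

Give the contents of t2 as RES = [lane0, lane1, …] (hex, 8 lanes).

RES = [ 0xe3  0xa0  0xb3  0x4b  0xa8  0x41  0xa8  0xac ]

→ t0 |ef|a8|41|26|c0|b3|a0|ac|
→ t1 |ac|a0|b3|c0|26|41|a8|ef|
→ t2 |e3|a0|b3|4b|a8|41|a8|ac|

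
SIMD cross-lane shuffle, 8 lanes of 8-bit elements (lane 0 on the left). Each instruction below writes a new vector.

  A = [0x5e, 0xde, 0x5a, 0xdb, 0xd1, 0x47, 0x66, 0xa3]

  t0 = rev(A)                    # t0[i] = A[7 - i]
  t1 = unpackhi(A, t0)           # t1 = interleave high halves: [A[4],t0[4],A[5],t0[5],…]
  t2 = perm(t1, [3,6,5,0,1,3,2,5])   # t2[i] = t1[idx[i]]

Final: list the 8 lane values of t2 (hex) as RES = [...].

  t0: a3 66 47 d1 db 5a de 5e
  t1: d1 db 47 5a 66 de a3 5e
  t2: 5a a3 de d1 db 5a 47 de

RES = [ 0x5a  0xa3  0xde  0xd1  0xdb  0x5a  0x47  0xde ]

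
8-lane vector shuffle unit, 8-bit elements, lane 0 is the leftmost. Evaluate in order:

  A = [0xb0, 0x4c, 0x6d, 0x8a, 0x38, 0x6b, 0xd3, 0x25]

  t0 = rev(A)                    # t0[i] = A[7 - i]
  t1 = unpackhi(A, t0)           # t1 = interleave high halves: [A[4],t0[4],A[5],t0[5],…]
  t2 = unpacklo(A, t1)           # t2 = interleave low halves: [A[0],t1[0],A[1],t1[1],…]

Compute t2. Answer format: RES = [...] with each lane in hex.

→ t0 |25|d3|6b|38|8a|6d|4c|b0|
→ t1 |38|8a|6b|6d|d3|4c|25|b0|
→ t2 |b0|38|4c|8a|6d|6b|8a|6d|

RES = [0xb0, 0x38, 0x4c, 0x8a, 0x6d, 0x6b, 0x8a, 0x6d]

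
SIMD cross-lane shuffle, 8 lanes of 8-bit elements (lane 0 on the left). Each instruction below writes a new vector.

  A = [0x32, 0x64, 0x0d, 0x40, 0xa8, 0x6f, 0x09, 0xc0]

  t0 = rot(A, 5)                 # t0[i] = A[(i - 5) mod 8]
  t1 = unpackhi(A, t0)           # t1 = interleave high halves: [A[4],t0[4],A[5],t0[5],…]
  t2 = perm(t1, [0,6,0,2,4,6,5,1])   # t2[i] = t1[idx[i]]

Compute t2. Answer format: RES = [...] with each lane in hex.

→ t0 |40|a8|6f|09|c0|32|64|0d|
→ t1 |a8|c0|6f|32|09|64|c0|0d|
→ t2 |a8|c0|a8|6f|09|c0|64|c0|

RES = [0xa8, 0xc0, 0xa8, 0x6f, 0x09, 0xc0, 0x64, 0xc0]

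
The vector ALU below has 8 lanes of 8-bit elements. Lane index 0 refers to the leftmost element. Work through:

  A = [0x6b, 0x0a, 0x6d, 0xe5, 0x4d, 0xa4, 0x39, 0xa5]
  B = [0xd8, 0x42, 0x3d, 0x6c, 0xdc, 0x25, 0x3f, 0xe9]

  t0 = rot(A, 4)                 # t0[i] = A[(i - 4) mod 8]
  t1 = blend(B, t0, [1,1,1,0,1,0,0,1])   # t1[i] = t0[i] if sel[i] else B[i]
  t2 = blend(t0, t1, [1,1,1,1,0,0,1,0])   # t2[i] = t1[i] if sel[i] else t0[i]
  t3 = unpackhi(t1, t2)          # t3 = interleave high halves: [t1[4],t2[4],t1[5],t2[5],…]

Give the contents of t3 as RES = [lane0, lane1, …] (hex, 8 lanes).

RES = [ 0x6b  0x6b  0x25  0x0a  0x3f  0x3f  0xe5  0xe5 ]

t0 = [0x4d, 0xa4, 0x39, 0xa5, 0x6b, 0x0a, 0x6d, 0xe5]
t1 = [0x4d, 0xa4, 0x39, 0x6c, 0x6b, 0x25, 0x3f, 0xe5]
t2 = [0x4d, 0xa4, 0x39, 0x6c, 0x6b, 0x0a, 0x3f, 0xe5]
t3 = [0x6b, 0x6b, 0x25, 0x0a, 0x3f, 0x3f, 0xe5, 0xe5]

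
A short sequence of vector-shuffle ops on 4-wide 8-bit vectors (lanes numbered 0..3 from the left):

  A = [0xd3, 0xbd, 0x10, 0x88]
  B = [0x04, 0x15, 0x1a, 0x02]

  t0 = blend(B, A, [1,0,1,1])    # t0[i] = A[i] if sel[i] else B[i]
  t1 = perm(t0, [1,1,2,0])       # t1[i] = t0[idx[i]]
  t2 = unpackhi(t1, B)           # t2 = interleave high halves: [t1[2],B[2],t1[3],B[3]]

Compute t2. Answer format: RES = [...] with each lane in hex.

RES = [0x10, 0x1a, 0xd3, 0x02]

t0 = [0xd3, 0x15, 0x10, 0x88]
t1 = [0x15, 0x15, 0x10, 0xd3]
t2 = [0x10, 0x1a, 0xd3, 0x02]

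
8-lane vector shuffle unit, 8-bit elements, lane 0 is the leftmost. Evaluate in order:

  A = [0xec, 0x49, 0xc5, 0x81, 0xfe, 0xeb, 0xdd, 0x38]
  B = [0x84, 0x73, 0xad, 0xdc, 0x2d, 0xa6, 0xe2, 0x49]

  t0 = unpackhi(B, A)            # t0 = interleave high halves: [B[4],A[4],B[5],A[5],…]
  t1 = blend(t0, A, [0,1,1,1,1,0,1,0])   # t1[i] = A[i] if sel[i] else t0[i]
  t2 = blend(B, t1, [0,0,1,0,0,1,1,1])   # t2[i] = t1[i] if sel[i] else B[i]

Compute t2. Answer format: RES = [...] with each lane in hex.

  t0: 2d fe a6 eb e2 dd 49 38
  t1: 2d 49 c5 81 fe dd dd 38
  t2: 84 73 c5 dc 2d dd dd 38

RES = [ 0x84  0x73  0xc5  0xdc  0x2d  0xdd  0xdd  0x38 ]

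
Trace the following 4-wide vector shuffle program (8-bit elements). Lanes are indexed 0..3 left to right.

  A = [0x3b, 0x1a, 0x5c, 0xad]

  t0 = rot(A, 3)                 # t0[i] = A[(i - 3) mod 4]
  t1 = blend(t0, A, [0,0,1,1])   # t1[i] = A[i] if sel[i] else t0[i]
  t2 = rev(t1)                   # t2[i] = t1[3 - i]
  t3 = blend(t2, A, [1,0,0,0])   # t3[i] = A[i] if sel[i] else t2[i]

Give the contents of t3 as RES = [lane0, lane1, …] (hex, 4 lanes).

  t0: 1a 5c ad 3b
  t1: 1a 5c 5c ad
  t2: ad 5c 5c 1a
  t3: 3b 5c 5c 1a

RES = [0x3b, 0x5c, 0x5c, 0x1a]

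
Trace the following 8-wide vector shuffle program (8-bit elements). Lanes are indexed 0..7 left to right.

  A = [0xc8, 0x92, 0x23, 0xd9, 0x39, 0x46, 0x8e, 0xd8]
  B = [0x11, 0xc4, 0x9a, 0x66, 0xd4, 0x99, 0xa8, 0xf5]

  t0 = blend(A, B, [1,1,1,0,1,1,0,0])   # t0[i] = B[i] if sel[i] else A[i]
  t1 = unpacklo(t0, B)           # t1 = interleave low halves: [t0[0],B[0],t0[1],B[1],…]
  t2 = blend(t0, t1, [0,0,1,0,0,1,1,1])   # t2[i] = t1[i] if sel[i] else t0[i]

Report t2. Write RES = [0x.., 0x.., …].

RES = [ 0x11  0xc4  0xc4  0xd9  0xd4  0x9a  0xd9  0x66 ]

→ t0 |11|c4|9a|d9|d4|99|8e|d8|
→ t1 |11|11|c4|c4|9a|9a|d9|66|
→ t2 |11|c4|c4|d9|d4|9a|d9|66|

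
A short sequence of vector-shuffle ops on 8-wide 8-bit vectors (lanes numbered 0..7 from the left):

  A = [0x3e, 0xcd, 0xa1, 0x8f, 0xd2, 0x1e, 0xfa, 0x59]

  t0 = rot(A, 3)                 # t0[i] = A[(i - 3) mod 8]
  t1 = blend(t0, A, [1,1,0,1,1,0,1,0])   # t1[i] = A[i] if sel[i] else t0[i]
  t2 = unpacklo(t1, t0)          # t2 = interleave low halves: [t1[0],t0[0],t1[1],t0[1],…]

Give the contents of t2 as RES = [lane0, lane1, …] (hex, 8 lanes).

RES = [ 0x3e  0x1e  0xcd  0xfa  0x59  0x59  0x8f  0x3e ]

→ t0 |1e|fa|59|3e|cd|a1|8f|d2|
→ t1 |3e|cd|59|8f|d2|a1|fa|d2|
→ t2 |3e|1e|cd|fa|59|59|8f|3e|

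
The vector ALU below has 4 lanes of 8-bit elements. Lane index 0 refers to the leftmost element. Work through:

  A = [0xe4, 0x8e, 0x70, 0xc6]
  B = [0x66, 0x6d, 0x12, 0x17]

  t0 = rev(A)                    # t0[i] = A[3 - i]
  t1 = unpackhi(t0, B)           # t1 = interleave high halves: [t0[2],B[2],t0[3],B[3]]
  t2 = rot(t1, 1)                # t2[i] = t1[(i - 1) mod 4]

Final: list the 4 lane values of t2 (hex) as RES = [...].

RES = [0x17, 0x8e, 0x12, 0xe4]

  t0: c6 70 8e e4
  t1: 8e 12 e4 17
  t2: 17 8e 12 e4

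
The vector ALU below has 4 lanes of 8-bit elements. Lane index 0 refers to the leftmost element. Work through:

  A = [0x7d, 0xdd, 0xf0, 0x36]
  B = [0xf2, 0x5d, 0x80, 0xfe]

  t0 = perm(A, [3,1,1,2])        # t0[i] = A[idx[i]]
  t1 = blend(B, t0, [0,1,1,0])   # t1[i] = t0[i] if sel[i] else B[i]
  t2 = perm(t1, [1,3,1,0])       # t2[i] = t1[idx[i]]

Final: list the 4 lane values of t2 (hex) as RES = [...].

t0 = [0x36, 0xdd, 0xdd, 0xf0]
t1 = [0xf2, 0xdd, 0xdd, 0xfe]
t2 = [0xdd, 0xfe, 0xdd, 0xf2]

RES = [0xdd, 0xfe, 0xdd, 0xf2]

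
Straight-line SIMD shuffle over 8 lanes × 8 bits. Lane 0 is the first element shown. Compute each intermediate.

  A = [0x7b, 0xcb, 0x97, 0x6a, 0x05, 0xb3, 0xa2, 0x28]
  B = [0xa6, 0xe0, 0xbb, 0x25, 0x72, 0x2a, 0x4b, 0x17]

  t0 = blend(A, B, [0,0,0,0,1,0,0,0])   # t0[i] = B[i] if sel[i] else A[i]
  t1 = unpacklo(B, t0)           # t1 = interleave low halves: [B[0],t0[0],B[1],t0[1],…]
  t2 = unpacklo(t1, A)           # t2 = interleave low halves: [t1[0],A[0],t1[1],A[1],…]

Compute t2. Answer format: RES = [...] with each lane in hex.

t0 = [0x7b, 0xcb, 0x97, 0x6a, 0x72, 0xb3, 0xa2, 0x28]
t1 = [0xa6, 0x7b, 0xe0, 0xcb, 0xbb, 0x97, 0x25, 0x6a]
t2 = [0xa6, 0x7b, 0x7b, 0xcb, 0xe0, 0x97, 0xcb, 0x6a]

RES = [ 0xa6  0x7b  0x7b  0xcb  0xe0  0x97  0xcb  0x6a ]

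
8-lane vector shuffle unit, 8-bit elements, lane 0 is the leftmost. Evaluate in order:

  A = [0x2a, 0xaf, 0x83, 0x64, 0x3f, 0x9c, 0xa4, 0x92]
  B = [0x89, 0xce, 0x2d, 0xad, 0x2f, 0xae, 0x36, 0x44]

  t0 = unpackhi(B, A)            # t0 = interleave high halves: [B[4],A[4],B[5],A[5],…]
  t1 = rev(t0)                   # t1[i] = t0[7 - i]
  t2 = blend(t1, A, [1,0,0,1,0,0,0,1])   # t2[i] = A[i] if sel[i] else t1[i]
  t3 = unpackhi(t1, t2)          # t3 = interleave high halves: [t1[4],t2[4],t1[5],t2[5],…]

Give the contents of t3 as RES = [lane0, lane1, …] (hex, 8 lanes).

→ t0 |2f|3f|ae|9c|36|a4|44|92|
→ t1 |92|44|a4|36|9c|ae|3f|2f|
→ t2 |2a|44|a4|64|9c|ae|3f|92|
→ t3 |9c|9c|ae|ae|3f|3f|2f|92|

RES = [0x9c, 0x9c, 0xae, 0xae, 0x3f, 0x3f, 0x2f, 0x92]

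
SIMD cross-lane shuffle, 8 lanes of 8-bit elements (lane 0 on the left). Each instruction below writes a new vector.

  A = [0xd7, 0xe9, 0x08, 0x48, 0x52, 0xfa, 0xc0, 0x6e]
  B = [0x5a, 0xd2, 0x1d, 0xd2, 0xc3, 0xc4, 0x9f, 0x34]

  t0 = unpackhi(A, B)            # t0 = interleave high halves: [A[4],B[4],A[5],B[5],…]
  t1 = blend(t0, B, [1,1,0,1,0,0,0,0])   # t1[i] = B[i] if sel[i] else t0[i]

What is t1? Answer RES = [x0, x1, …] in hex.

RES = [0x5a, 0xd2, 0xfa, 0xd2, 0xc0, 0x9f, 0x6e, 0x34]

→ t0 |52|c3|fa|c4|c0|9f|6e|34|
→ t1 |5a|d2|fa|d2|c0|9f|6e|34|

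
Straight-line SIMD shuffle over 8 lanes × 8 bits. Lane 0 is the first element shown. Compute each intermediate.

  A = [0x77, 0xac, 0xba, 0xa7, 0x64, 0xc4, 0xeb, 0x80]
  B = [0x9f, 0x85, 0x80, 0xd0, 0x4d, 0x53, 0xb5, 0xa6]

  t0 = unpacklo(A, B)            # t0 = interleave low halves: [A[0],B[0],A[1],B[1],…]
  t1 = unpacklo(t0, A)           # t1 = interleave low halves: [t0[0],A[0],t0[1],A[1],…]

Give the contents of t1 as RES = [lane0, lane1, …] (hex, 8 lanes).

  t0: 77 9f ac 85 ba 80 a7 d0
  t1: 77 77 9f ac ac ba 85 a7

RES = [ 0x77  0x77  0x9f  0xac  0xac  0xba  0x85  0xa7 ]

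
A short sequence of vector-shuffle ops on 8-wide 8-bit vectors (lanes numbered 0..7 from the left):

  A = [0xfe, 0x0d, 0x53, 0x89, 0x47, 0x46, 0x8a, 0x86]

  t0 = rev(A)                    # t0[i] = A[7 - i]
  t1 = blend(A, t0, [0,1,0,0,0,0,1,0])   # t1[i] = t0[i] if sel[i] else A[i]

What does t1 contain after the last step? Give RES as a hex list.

→ t0 |86|8a|46|47|89|53|0d|fe|
→ t1 |fe|8a|53|89|47|46|0d|86|

RES = [ 0xfe  0x8a  0x53  0x89  0x47  0x46  0x0d  0x86 ]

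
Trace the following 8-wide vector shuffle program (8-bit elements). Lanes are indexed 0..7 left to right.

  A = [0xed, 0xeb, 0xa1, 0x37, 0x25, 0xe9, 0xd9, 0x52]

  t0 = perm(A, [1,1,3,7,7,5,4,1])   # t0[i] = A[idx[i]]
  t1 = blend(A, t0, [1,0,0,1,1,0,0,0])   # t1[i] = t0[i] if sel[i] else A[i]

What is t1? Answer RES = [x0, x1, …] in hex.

RES = [ 0xeb  0xeb  0xa1  0x52  0x52  0xe9  0xd9  0x52 ]

  t0: eb eb 37 52 52 e9 25 eb
  t1: eb eb a1 52 52 e9 d9 52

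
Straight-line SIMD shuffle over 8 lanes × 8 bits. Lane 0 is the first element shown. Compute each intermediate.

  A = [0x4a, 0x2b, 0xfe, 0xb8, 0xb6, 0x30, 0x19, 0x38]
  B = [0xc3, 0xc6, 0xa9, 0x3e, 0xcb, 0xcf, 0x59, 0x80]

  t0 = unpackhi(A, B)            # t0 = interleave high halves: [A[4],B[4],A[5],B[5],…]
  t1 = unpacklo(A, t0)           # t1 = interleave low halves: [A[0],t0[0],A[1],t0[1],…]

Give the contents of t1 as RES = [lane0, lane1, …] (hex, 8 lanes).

→ t0 |b6|cb|30|cf|19|59|38|80|
→ t1 |4a|b6|2b|cb|fe|30|b8|cf|

RES = [0x4a, 0xb6, 0x2b, 0xcb, 0xfe, 0x30, 0xb8, 0xcf]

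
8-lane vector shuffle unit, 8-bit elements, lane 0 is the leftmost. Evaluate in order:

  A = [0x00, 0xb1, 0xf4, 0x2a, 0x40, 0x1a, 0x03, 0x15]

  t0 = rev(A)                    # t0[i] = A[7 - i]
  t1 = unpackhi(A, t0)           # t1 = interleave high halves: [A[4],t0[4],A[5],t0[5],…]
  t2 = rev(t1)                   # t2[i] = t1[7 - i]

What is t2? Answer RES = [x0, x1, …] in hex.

RES = [0x00, 0x15, 0xb1, 0x03, 0xf4, 0x1a, 0x2a, 0x40]

→ t0 |15|03|1a|40|2a|f4|b1|00|
→ t1 |40|2a|1a|f4|03|b1|15|00|
→ t2 |00|15|b1|03|f4|1a|2a|40|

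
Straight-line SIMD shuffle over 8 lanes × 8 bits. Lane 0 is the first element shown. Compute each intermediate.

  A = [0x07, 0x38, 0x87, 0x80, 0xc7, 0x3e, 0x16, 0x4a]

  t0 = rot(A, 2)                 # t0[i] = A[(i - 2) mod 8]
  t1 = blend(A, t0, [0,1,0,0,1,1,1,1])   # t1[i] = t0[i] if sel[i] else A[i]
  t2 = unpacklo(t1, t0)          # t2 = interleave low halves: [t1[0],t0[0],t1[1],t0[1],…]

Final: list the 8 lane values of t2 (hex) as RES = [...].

RES = [ 0x07  0x16  0x4a  0x4a  0x87  0x07  0x80  0x38 ]

→ t0 |16|4a|07|38|87|80|c7|3e|
→ t1 |07|4a|87|80|87|80|c7|3e|
→ t2 |07|16|4a|4a|87|07|80|38|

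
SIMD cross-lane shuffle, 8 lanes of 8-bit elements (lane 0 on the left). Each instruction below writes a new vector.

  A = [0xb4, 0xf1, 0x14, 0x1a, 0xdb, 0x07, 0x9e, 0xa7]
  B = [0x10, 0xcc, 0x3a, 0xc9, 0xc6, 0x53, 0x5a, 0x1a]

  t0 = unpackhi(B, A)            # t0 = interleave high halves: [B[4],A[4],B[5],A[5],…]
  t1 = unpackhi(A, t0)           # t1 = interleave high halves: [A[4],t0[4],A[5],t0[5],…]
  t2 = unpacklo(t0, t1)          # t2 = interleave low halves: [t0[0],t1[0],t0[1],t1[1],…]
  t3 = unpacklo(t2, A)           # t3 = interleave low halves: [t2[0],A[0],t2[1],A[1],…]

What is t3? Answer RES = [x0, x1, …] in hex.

  t0: c6 db 53 07 5a 9e 1a a7
  t1: db 5a 07 9e 9e 1a a7 a7
  t2: c6 db db 5a 53 07 07 9e
  t3: c6 b4 db f1 db 14 5a 1a

RES = [ 0xc6  0xb4  0xdb  0xf1  0xdb  0x14  0x5a  0x1a ]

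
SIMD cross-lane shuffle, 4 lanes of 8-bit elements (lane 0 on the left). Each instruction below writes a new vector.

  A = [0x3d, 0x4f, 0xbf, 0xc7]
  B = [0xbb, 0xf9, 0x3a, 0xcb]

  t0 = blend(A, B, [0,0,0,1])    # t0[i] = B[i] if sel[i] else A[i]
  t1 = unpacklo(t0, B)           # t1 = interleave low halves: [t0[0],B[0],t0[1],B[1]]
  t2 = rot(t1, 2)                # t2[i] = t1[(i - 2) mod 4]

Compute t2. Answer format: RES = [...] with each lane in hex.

RES = [ 0x4f  0xf9  0x3d  0xbb ]

t0 = [0x3d, 0x4f, 0xbf, 0xcb]
t1 = [0x3d, 0xbb, 0x4f, 0xf9]
t2 = [0x4f, 0xf9, 0x3d, 0xbb]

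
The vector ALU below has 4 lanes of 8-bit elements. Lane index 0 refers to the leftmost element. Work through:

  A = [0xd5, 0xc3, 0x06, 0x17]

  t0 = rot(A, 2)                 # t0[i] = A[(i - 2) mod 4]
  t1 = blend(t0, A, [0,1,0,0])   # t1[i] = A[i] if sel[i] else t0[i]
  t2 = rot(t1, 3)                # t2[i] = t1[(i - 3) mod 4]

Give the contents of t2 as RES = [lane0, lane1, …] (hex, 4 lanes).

RES = [ 0xc3  0xd5  0xc3  0x06 ]

  t0: 06 17 d5 c3
  t1: 06 c3 d5 c3
  t2: c3 d5 c3 06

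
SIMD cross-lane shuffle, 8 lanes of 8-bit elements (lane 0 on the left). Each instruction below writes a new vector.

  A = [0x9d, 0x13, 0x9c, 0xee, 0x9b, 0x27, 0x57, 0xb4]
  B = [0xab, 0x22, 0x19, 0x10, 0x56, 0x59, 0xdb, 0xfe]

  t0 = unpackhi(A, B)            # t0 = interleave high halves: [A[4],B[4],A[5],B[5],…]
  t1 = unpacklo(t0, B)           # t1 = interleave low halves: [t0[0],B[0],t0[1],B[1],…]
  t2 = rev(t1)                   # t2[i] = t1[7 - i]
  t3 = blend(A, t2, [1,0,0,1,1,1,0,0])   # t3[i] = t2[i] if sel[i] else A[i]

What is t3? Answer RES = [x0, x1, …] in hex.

RES = [0x10, 0x13, 0x9c, 0x27, 0x22, 0x56, 0x57, 0xb4]

t0 = [0x9b, 0x56, 0x27, 0x59, 0x57, 0xdb, 0xb4, 0xfe]
t1 = [0x9b, 0xab, 0x56, 0x22, 0x27, 0x19, 0x59, 0x10]
t2 = [0x10, 0x59, 0x19, 0x27, 0x22, 0x56, 0xab, 0x9b]
t3 = [0x10, 0x13, 0x9c, 0x27, 0x22, 0x56, 0x57, 0xb4]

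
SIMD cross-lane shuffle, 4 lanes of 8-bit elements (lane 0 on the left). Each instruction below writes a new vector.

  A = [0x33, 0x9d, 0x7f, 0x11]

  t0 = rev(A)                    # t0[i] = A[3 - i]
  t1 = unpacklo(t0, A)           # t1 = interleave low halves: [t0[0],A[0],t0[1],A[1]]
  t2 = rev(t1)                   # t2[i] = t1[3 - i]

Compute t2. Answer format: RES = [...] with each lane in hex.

t0 = [0x11, 0x7f, 0x9d, 0x33]
t1 = [0x11, 0x33, 0x7f, 0x9d]
t2 = [0x9d, 0x7f, 0x33, 0x11]

RES = [0x9d, 0x7f, 0x33, 0x11]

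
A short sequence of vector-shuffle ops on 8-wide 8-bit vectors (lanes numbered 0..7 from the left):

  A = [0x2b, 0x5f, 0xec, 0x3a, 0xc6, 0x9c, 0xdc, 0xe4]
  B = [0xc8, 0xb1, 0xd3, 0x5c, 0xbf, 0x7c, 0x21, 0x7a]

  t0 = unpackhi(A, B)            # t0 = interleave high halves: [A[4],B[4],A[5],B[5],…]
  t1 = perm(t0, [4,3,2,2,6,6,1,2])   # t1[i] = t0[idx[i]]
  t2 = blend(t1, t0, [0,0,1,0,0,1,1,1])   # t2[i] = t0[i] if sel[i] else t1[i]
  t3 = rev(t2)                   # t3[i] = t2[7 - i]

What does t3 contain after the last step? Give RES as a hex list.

RES = [ 0x7a  0xe4  0x21  0xe4  0x9c  0x9c  0x7c  0xdc ]

t0 = [0xc6, 0xbf, 0x9c, 0x7c, 0xdc, 0x21, 0xe4, 0x7a]
t1 = [0xdc, 0x7c, 0x9c, 0x9c, 0xe4, 0xe4, 0xbf, 0x9c]
t2 = [0xdc, 0x7c, 0x9c, 0x9c, 0xe4, 0x21, 0xe4, 0x7a]
t3 = [0x7a, 0xe4, 0x21, 0xe4, 0x9c, 0x9c, 0x7c, 0xdc]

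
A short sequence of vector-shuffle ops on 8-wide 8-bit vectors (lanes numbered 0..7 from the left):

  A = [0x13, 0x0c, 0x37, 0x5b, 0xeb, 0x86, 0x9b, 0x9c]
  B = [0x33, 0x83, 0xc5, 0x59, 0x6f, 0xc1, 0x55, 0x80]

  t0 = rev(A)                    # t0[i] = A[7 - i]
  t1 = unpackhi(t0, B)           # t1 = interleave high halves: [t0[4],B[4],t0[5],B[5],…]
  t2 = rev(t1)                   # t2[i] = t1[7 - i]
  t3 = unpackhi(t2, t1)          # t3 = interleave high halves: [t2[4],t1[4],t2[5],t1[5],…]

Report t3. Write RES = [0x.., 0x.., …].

  t0: 9c 9b 86 eb 5b 37 0c 13
  t1: 5b 6f 37 c1 0c 55 13 80
  t2: 80 13 55 0c c1 37 6f 5b
  t3: c1 0c 37 55 6f 13 5b 80

RES = [ 0xc1  0x0c  0x37  0x55  0x6f  0x13  0x5b  0x80 ]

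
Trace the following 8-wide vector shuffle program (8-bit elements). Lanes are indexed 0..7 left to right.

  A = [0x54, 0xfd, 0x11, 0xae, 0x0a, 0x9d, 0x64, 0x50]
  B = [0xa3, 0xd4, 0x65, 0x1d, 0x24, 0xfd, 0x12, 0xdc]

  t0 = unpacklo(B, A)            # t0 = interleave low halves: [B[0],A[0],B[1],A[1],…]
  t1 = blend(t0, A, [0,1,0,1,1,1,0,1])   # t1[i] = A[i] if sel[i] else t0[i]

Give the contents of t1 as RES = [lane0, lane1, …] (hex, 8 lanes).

→ t0 |a3|54|d4|fd|65|11|1d|ae|
→ t1 |a3|fd|d4|ae|0a|9d|1d|50|

RES = [ 0xa3  0xfd  0xd4  0xae  0x0a  0x9d  0x1d  0x50 ]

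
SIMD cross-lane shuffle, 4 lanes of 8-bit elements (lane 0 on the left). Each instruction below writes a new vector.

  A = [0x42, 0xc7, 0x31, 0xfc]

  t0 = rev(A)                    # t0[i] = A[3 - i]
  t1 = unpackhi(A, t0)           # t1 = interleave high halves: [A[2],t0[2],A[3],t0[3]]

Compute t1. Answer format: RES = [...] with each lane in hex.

RES = [ 0x31  0xc7  0xfc  0x42 ]

t0 = [0xfc, 0x31, 0xc7, 0x42]
t1 = [0x31, 0xc7, 0xfc, 0x42]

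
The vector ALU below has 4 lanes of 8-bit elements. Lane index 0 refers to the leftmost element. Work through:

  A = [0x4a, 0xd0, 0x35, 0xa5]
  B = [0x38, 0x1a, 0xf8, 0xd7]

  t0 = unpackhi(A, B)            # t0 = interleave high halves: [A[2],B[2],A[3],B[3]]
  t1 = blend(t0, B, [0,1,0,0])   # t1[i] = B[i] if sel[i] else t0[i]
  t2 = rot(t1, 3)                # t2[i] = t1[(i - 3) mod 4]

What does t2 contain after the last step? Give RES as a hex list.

→ t0 |35|f8|a5|d7|
→ t1 |35|1a|a5|d7|
→ t2 |1a|a5|d7|35|

RES = [ 0x1a  0xa5  0xd7  0x35 ]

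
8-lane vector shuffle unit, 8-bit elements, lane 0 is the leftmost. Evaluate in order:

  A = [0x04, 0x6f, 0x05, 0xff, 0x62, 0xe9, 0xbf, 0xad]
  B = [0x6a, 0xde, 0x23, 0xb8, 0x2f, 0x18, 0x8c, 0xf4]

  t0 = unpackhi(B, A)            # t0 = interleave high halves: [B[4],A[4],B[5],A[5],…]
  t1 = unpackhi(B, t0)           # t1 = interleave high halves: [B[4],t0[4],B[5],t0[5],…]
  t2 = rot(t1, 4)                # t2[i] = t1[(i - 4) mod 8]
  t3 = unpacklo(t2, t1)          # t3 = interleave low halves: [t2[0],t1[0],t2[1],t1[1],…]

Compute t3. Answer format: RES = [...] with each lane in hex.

t0 = [0x2f, 0x62, 0x18, 0xe9, 0x8c, 0xbf, 0xf4, 0xad]
t1 = [0x2f, 0x8c, 0x18, 0xbf, 0x8c, 0xf4, 0xf4, 0xad]
t2 = [0x8c, 0xf4, 0xf4, 0xad, 0x2f, 0x8c, 0x18, 0xbf]
t3 = [0x8c, 0x2f, 0xf4, 0x8c, 0xf4, 0x18, 0xad, 0xbf]

RES = [0x8c, 0x2f, 0xf4, 0x8c, 0xf4, 0x18, 0xad, 0xbf]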